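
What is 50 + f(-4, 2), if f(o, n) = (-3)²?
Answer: 59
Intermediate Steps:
f(o, n) = 9
50 + f(-4, 2) = 50 + 9 = 59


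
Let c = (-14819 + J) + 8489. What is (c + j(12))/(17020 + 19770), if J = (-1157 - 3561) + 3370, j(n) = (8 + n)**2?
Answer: -3639/18395 ≈ -0.19783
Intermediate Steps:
J = -1348 (J = -4718 + 3370 = -1348)
c = -7678 (c = (-14819 - 1348) + 8489 = -16167 + 8489 = -7678)
(c + j(12))/(17020 + 19770) = (-7678 + (8 + 12)**2)/(17020 + 19770) = (-7678 + 20**2)/36790 = (-7678 + 400)*(1/36790) = -7278*1/36790 = -3639/18395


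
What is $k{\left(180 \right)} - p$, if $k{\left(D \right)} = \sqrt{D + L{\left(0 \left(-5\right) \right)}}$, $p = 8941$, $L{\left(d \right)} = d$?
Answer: $-8941 + 6 \sqrt{5} \approx -8927.6$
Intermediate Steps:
$k{\left(D \right)} = \sqrt{D}$ ($k{\left(D \right)} = \sqrt{D + 0 \left(-5\right)} = \sqrt{D + 0} = \sqrt{D}$)
$k{\left(180 \right)} - p = \sqrt{180} - 8941 = 6 \sqrt{5} - 8941 = -8941 + 6 \sqrt{5}$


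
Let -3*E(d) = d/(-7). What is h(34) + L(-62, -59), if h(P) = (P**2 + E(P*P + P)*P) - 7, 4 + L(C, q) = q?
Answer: 9038/3 ≈ 3012.7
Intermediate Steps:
L(C, q) = -4 + q
E(d) = d/21 (E(d) = -d/(3*(-7)) = -d*(-1)/(3*7) = -(-1)*d/21 = d/21)
h(P) = -7 + P**2 + P*(P/21 + P**2/21) (h(P) = (P**2 + ((P*P + P)/21)*P) - 7 = (P**2 + ((P**2 + P)/21)*P) - 7 = (P**2 + ((P + P**2)/21)*P) - 7 = (P**2 + (P/21 + P**2/21)*P) - 7 = (P**2 + P*(P/21 + P**2/21)) - 7 = -7 + P**2 + P*(P/21 + P**2/21))
h(34) + L(-62, -59) = (-7 + (1/21)*34**3 + (22/21)*34**2) + (-4 - 59) = (-7 + (1/21)*39304 + (22/21)*1156) - 63 = (-7 + 39304/21 + 25432/21) - 63 = 9227/3 - 63 = 9038/3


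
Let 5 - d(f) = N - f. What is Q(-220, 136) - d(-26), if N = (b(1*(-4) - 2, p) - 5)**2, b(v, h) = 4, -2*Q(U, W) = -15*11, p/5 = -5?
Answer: 209/2 ≈ 104.50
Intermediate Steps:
p = -25 (p = 5*(-5) = -25)
Q(U, W) = 165/2 (Q(U, W) = -(-15)*11/2 = -1/2*(-165) = 165/2)
N = 1 (N = (4 - 5)**2 = (-1)**2 = 1)
d(f) = 4 + f (d(f) = 5 - (1 - f) = 5 + (-1 + f) = 4 + f)
Q(-220, 136) - d(-26) = 165/2 - (4 - 26) = 165/2 - 1*(-22) = 165/2 + 22 = 209/2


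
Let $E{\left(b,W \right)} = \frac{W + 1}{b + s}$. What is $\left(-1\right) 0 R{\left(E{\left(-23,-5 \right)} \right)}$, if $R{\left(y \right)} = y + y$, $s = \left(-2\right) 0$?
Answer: $0$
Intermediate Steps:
$s = 0$
$E{\left(b,W \right)} = \frac{1 + W}{b}$ ($E{\left(b,W \right)} = \frac{W + 1}{b + 0} = \frac{1 + W}{b}$)
$R{\left(y \right)} = 2 y$
$\left(-1\right) 0 R{\left(E{\left(-23,-5 \right)} \right)} = \left(-1\right) 0 \cdot 2 \frac{1 - 5}{-23} = 0 \cdot 2 \left(\left(- \frac{1}{23}\right) \left(-4\right)\right) = 0 \cdot 2 \cdot \frac{4}{23} = 0 \cdot \frac{8}{23} = 0$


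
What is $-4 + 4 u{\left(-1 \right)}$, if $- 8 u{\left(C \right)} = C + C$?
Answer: $-3$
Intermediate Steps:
$u{\left(C \right)} = - \frac{C}{4}$ ($u{\left(C \right)} = - \frac{C + C}{8} = - \frac{2 C}{8} = - \frac{C}{4}$)
$-4 + 4 u{\left(-1 \right)} = -4 + 4 \left(\left(- \frac{1}{4}\right) \left(-1\right)\right) = -4 + 4 \cdot \frac{1}{4} = -4 + 1 = -3$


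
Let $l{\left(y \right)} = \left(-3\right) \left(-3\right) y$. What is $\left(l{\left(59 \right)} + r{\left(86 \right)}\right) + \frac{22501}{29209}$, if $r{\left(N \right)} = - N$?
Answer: $\frac{13020506}{29209} \approx 445.77$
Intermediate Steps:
$l{\left(y \right)} = 9 y$
$\left(l{\left(59 \right)} + r{\left(86 \right)}\right) + \frac{22501}{29209} = \left(9 \cdot 59 - 86\right) + \frac{22501}{29209} = \left(531 - 86\right) + 22501 \cdot \frac{1}{29209} = 445 + \frac{22501}{29209} = \frac{13020506}{29209}$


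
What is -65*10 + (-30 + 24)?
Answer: -656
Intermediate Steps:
-65*10 + (-30 + 24) = -650 - 6 = -656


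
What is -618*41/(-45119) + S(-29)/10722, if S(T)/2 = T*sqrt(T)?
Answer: 25338/45119 - 29*I*sqrt(29)/5361 ≈ 0.56158 - 0.029131*I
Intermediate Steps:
S(T) = 2*T**(3/2) (S(T) = 2*(T*sqrt(T)) = 2*T**(3/2))
-618*41/(-45119) + S(-29)/10722 = -618*41/(-45119) + (2*(-29)**(3/2))/10722 = -25338*(-1/45119) + (2*(-29*I*sqrt(29)))*(1/10722) = 25338/45119 - 58*I*sqrt(29)*(1/10722) = 25338/45119 - 29*I*sqrt(29)/5361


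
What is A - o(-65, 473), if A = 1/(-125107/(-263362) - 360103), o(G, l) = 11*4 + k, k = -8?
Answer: -3414143825806/94837321179 ≈ -36.000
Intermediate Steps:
o(G, l) = 36 (o(G, l) = 11*4 - 8 = 44 - 8 = 36)
A = -263362/94837321179 (A = 1/(-125107*(-1/263362) - 360103) = 1/(125107/263362 - 360103) = 1/(-94837321179/263362) = -263362/94837321179 ≈ -2.7770e-6)
A - o(-65, 473) = -263362/94837321179 - 1*36 = -263362/94837321179 - 36 = -3414143825806/94837321179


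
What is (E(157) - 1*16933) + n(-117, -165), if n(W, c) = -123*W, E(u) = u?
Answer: -2385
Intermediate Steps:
n(W, c) = -123*W
(E(157) - 1*16933) + n(-117, -165) = (157 - 1*16933) - 123*(-117) = (157 - 16933) + 14391 = -16776 + 14391 = -2385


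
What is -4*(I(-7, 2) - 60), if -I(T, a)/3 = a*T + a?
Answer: 96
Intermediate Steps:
I(T, a) = -3*a - 3*T*a (I(T, a) = -3*(a*T + a) = -3*(T*a + a) = -3*(a + T*a) = -3*a - 3*T*a)
-4*(I(-7, 2) - 60) = -4*(-3*2*(1 - 7) - 60) = -4*(-3*2*(-6) - 60) = -4*(36 - 60) = -4*(-24) = 96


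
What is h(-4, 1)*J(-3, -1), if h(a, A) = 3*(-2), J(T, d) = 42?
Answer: -252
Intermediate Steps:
h(a, A) = -6
h(-4, 1)*J(-3, -1) = -6*42 = -252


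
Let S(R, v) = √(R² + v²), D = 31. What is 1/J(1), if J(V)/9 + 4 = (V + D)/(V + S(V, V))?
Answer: 1/188 + 2*√2/423 ≈ 0.012006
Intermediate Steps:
J(V) = -36 + 9*(31 + V)/(V + √2*√(V²)) (J(V) = -36 + 9*((V + 31)/(V + √(V² + V²))) = -36 + 9*((31 + V)/(V + √(2*V²))) = -36 + 9*((31 + V)/(V + √2*√(V²))) = -36 + 9*(31 + V)/(V + √2*√(V²)))
1/J(1) = 1/(9*(31 - 3*1 - 4*√2*√(1²))/(1 + √2*√(1²))) = 1/(9*(31 - 3 - 4*√2*√1)/(1 + √2*√1)) = 1/(9*(31 - 3 - 4*√2*1)/(1 + √2*1)) = 1/(9*(31 - 3 - 4*√2)/(1 + √2)) = 1/(9*(28 - 4*√2)/(1 + √2)) = (1 + √2)/(9*(28 - 4*√2))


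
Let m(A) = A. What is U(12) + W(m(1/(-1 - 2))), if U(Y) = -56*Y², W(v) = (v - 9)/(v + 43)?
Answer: -258055/32 ≈ -8064.2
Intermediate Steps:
W(v) = (-9 + v)/(43 + v)
U(12) + W(m(1/(-1 - 2))) = -56*12² + (-9 + 1/(-1 - 2))/(43 + 1/(-1 - 2)) = -56*144 + (-9 + 1/(-3))/(43 + 1/(-3)) = -8064 + (-9 - ⅓)/(43 - ⅓) = -8064 - 28/3/(128/3) = -8064 + (3/128)*(-28/3) = -8064 - 7/32 = -258055/32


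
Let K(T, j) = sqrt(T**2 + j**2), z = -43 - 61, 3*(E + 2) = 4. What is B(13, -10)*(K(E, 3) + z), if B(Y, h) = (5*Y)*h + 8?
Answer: 66768 - 214*sqrt(85) ≈ 64795.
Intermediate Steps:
E = -2/3 (E = -2 + (1/3)*4 = -2 + 4/3 = -2/3 ≈ -0.66667)
B(Y, h) = 8 + 5*Y*h (B(Y, h) = 5*Y*h + 8 = 8 + 5*Y*h)
z = -104
B(13, -10)*(K(E, 3) + z) = (8 + 5*13*(-10))*(sqrt((-2/3)**2 + 3**2) - 104) = (8 - 650)*(sqrt(4/9 + 9) - 104) = -642*(sqrt(85/9) - 104) = -642*(sqrt(85)/3 - 104) = -642*(-104 + sqrt(85)/3) = 66768 - 214*sqrt(85)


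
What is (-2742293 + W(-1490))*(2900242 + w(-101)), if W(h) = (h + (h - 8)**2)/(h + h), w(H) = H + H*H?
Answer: -5947484438853417/745 ≈ -7.9832e+12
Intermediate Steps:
w(H) = H + H**2
W(h) = (h + (-8 + h)**2)/(2*h) (W(h) = (h + (-8 + h)**2)/((2*h)) = (h + (-8 + h)**2)*(1/(2*h)) = (h + (-8 + h)**2)/(2*h))
(-2742293 + W(-1490))*(2900242 + w(-101)) = (-2742293 + (1/2)*(-1490 + (-8 - 1490)**2)/(-1490))*(2900242 - 101*(1 - 101)) = (-2742293 + (1/2)*(-1/1490)*(-1490 + (-1498)**2))*(2900242 - 101*(-100)) = (-2742293 + (1/2)*(-1/1490)*(-1490 + 2244004))*(2900242 + 10100) = (-2742293 + (1/2)*(-1/1490)*2242514)*2910342 = (-2742293 - 1121257/1490)*2910342 = -4087137827/1490*2910342 = -5947484438853417/745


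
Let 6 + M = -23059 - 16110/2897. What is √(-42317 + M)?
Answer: 2*I*√137193058077/2897 ≈ 255.71*I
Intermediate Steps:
M = -66835415/2897 (M = -6 + (-23059 - 16110/2897) = -6 - 66818033/2897 = -66835415/2897 ≈ -23071.)
√(-42317 + M) = √(-42317 - 66835415/2897) = √(-189427764/2897) = 2*I*√137193058077/2897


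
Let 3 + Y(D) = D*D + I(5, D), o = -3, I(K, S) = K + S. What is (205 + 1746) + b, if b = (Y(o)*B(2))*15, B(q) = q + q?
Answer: 2431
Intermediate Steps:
B(q) = 2*q
Y(D) = 2 + D + D**2 (Y(D) = -3 + (D*D + (5 + D)) = -3 + (D**2 + (5 + D)) = -3 + (5 + D + D**2) = 2 + D + D**2)
b = 480 (b = ((2 - 3 + (-3)**2)*(2*2))*15 = ((2 - 3 + 9)*4)*15 = (8*4)*15 = 32*15 = 480)
(205 + 1746) + b = (205 + 1746) + 480 = 1951 + 480 = 2431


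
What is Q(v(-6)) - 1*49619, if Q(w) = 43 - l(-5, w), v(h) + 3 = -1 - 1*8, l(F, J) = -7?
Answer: -49569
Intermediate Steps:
v(h) = -12 (v(h) = -3 + (-1 - 1*8) = -3 + (-1 - 8) = -3 - 9 = -12)
Q(w) = 50 (Q(w) = 43 - 1*(-7) = 43 + 7 = 50)
Q(v(-6)) - 1*49619 = 50 - 1*49619 = 50 - 49619 = -49569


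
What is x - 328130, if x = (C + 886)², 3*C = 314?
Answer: 5879614/9 ≈ 6.5329e+5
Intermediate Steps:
C = 314/3 (C = (⅓)*314 = 314/3 ≈ 104.67)
x = 8832784/9 (x = (314/3 + 886)² = (2972/3)² = 8832784/9 ≈ 9.8142e+5)
x - 328130 = 8832784/9 - 328130 = 5879614/9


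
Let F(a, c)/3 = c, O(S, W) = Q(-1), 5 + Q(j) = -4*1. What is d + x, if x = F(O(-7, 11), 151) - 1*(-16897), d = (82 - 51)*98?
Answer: 20388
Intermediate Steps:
Q(j) = -9 (Q(j) = -5 - 4*1 = -5 - 4 = -9)
O(S, W) = -9
F(a, c) = 3*c
d = 3038 (d = 31*98 = 3038)
x = 17350 (x = 3*151 - 1*(-16897) = 453 + 16897 = 17350)
d + x = 3038 + 17350 = 20388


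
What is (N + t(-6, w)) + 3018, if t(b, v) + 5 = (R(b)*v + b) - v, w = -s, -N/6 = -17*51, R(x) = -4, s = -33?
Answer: 8044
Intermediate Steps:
N = 5202 (N = -(-102)*51 = -6*(-867) = 5202)
w = 33 (w = -1*(-33) = 33)
t(b, v) = -5 + b - 5*v (t(b, v) = -5 + ((-4*v + b) - v) = -5 + ((b - 4*v) - v) = -5 + (b - 5*v) = -5 + b - 5*v)
(N + t(-6, w)) + 3018 = (5202 + (-5 - 6 - 5*33)) + 3018 = (5202 + (-5 - 6 - 165)) + 3018 = (5202 - 176) + 3018 = 5026 + 3018 = 8044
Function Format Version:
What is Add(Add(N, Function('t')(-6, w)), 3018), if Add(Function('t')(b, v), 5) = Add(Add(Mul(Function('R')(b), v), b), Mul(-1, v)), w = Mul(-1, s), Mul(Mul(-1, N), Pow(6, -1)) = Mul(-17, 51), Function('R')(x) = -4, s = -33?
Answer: 8044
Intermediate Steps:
N = 5202 (N = Mul(-6, Mul(-17, 51)) = Mul(-6, -867) = 5202)
w = 33 (w = Mul(-1, -33) = 33)
Function('t')(b, v) = Add(-5, b, Mul(-5, v)) (Function('t')(b, v) = Add(-5, Add(Add(Mul(-4, v), b), Mul(-1, v))) = Add(-5, Add(Add(b, Mul(-4, v)), Mul(-1, v))) = Add(-5, Add(b, Mul(-5, v))) = Add(-5, b, Mul(-5, v)))
Add(Add(N, Function('t')(-6, w)), 3018) = Add(Add(5202, Add(-5, -6, Mul(-5, 33))), 3018) = Add(Add(5202, Add(-5, -6, -165)), 3018) = Add(Add(5202, -176), 3018) = Add(5026, 3018) = 8044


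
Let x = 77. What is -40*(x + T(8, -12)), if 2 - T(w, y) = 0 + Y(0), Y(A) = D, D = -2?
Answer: -3240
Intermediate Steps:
Y(A) = -2
T(w, y) = 4 (T(w, y) = 2 - (0 - 2) = 2 - 1*(-2) = 2 + 2 = 4)
-40*(x + T(8, -12)) = -40*(77 + 4) = -40*81 = -3240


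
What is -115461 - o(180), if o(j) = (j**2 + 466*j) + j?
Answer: -231921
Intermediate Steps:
o(j) = j**2 + 467*j
-115461 - o(180) = -115461 - 180*(467 + 180) = -115461 - 180*647 = -115461 - 1*116460 = -115461 - 116460 = -231921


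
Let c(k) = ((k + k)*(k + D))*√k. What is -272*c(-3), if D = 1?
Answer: -3264*I*√3 ≈ -5653.4*I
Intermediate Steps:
c(k) = 2*k^(3/2)*(1 + k) (c(k) = ((k + k)*(k + 1))*√k = ((2*k)*(1 + k))*√k = (2*k*(1 + k))*√k = 2*k^(3/2)*(1 + k))
-272*c(-3) = -544*(-3)^(3/2)*(1 - 3) = -544*(-3*I*√3)*(-2) = -3264*I*√3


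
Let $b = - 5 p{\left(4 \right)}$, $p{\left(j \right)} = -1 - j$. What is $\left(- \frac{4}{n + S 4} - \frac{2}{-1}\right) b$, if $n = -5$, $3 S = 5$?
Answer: $-10$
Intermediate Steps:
$S = \frac{5}{3}$ ($S = \frac{1}{3} \cdot 5 = \frac{5}{3} \approx 1.6667$)
$b = 25$ ($b = - 5 \left(-1 - 4\right) = \left(-5\right) \left(-5\right) = 25$)
$\left(- \frac{4}{n + S 4} - \frac{2}{-1}\right) b = \left(- \frac{4}{-5 + \frac{5}{3} \cdot 4} - \frac{2}{-1}\right) 25 = \left(- \frac{4}{-5 + \frac{20}{3}} - -2\right) 25 = \left(- \frac{4}{\frac{5}{3}} + 2\right) 25 = \left(\left(-4\right) \frac{3}{5} + 2\right) 25 = \left(- \frac{12}{5} + 2\right) 25 = \left(- \frac{2}{5}\right) 25 = -10$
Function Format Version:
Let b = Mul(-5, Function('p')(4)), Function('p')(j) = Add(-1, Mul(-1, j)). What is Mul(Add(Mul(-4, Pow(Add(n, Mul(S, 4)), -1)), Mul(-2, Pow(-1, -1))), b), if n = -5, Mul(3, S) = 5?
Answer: -10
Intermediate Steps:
S = Rational(5, 3) (S = Mul(Rational(1, 3), 5) = Rational(5, 3) ≈ 1.6667)
b = 25 (b = Mul(-5, Add(-1, Mul(-1, 4))) = Mul(-5, Add(-1, -4)) = Mul(-5, -5) = 25)
Mul(Add(Mul(-4, Pow(Add(n, Mul(S, 4)), -1)), Mul(-2, Pow(-1, -1))), b) = Mul(Add(Mul(-4, Pow(Add(-5, Mul(Rational(5, 3), 4)), -1)), Mul(-2, Pow(-1, -1))), 25) = Mul(Add(Mul(-4, Pow(Add(-5, Rational(20, 3)), -1)), Mul(-2, -1)), 25) = Mul(Add(Mul(-4, Pow(Rational(5, 3), -1)), 2), 25) = Mul(Add(Mul(-4, Rational(3, 5)), 2), 25) = Mul(Add(Rational(-12, 5), 2), 25) = Mul(Rational(-2, 5), 25) = -10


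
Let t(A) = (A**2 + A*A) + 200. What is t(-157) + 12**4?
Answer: 70234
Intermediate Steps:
t(A) = 200 + 2*A**2 (t(A) = (A**2 + A**2) + 200 = 2*A**2 + 200 = 200 + 2*A**2)
t(-157) + 12**4 = (200 + 2*(-157)**2) + 12**4 = (200 + 2*24649) + 20736 = (200 + 49298) + 20736 = 49498 + 20736 = 70234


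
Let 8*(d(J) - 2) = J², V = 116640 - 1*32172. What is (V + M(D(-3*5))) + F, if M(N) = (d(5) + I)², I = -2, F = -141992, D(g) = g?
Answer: -3680911/64 ≈ -57514.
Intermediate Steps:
V = 84468 (V = 116640 - 32172 = 84468)
d(J) = 2 + J²/8
M(N) = 625/64 (M(N) = ((2 + (⅛)*5²) - 2)² = ((2 + (⅛)*25) - 2)² = ((2 + 25/8) - 2)² = (41/8 - 2)² = (25/8)² = 625/64)
(V + M(D(-3*5))) + F = (84468 + 625/64) - 141992 = 5406577/64 - 141992 = -3680911/64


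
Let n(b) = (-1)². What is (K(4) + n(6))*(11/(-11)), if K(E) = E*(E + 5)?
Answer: -37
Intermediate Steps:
n(b) = 1
K(E) = E*(5 + E)
(K(4) + n(6))*(11/(-11)) = (4*(5 + 4) + 1)*(11/(-11)) = (4*9 + 1)*(11*(-1/11)) = (36 + 1)*(-1) = 37*(-1) = -37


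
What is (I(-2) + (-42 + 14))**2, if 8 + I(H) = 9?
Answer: 729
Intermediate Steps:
I(H) = 1 (I(H) = -8 + 9 = 1)
(I(-2) + (-42 + 14))**2 = (1 + (-42 + 14))**2 = (1 - 28)**2 = (-27)**2 = 729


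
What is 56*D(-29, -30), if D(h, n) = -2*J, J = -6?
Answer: 672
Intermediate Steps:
D(h, n) = 12 (D(h, n) = -2*(-6) = 12)
56*D(-29, -30) = 56*12 = 672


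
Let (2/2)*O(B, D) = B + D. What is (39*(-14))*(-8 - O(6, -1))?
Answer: 7098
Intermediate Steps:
O(B, D) = B + D
(39*(-14))*(-8 - O(6, -1)) = (39*(-14))*(-8 - (6 - 1)) = -546*(-8 - 1*5) = -546*(-8 - 5) = -546*(-13) = 7098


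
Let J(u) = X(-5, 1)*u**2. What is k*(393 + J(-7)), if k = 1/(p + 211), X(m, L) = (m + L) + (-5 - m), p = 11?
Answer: 197/222 ≈ 0.88739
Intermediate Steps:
X(m, L) = -5 + L (X(m, L) = (L + m) + (-5 - m) = -5 + L)
k = 1/222 (k = 1/(11 + 211) = 1/222 ≈ 0.0045045)
J(u) = -4*u**2 (J(u) = (-5 + 1)*u**2 = -4*u**2)
k*(393 + J(-7)) = (393 - 4*(-7)**2)/222 = (393 - 4*49)/222 = (393 - 196)/222 = (1/222)*197 = 197/222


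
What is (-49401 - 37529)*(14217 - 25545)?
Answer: 984743040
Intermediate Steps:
(-49401 - 37529)*(14217 - 25545) = -86930*(-11328) = 984743040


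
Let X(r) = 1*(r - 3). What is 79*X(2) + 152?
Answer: 73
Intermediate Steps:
X(r) = -3 + r (X(r) = 1*(-3 + r) = -3 + r)
79*X(2) + 152 = 79*(-3 + 2) + 152 = 79*(-1) + 152 = -79 + 152 = 73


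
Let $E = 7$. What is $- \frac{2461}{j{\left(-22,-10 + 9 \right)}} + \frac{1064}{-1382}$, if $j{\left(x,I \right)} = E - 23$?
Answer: $\frac{1692039}{11056} \approx 153.04$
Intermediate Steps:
$j{\left(x,I \right)} = -16$ ($j{\left(x,I \right)} = 7 - 23 = -16$)
$- \frac{2461}{j{\left(-22,-10 + 9 \right)}} + \frac{1064}{-1382} = - \frac{2461}{-16} + \frac{1064}{-1382} = \left(-2461\right) \left(- \frac{1}{16}\right) + 1064 \left(- \frac{1}{1382}\right) = \frac{2461}{16} - \frac{532}{691} = \frac{1692039}{11056}$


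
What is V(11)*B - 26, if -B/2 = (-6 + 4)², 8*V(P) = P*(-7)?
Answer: 51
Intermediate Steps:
V(P) = -7*P/8 (V(P) = (P*(-7))/8 = (-7*P)/8 = -7*P/8)
B = -8 (B = -2*(-6 + 4)² = -2*(-2)² = -2*4 = -8)
V(11)*B - 26 = -7/8*11*(-8) - 26 = -77/8*(-8) - 26 = 77 - 26 = 51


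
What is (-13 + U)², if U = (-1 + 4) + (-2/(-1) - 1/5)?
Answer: 1681/25 ≈ 67.240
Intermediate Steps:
U = 24/5 (U = 3 + (-2*(-1) - 1*⅕) = 3 + (2 - ⅕) = 3 + 9/5 = 24/5 ≈ 4.8000)
(-13 + U)² = (-13 + 24/5)² = (-41/5)² = 1681/25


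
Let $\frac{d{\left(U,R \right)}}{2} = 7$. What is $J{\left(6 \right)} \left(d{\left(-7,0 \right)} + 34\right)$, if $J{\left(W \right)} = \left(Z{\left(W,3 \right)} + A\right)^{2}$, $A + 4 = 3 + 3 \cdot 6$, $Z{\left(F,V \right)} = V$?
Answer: $19200$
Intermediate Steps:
$d{\left(U,R \right)} = 14$ ($d{\left(U,R \right)} = 2 \cdot 7 = 14$)
$A = 17$ ($A = -4 + \left(3 + 3 \cdot 6\right) = -4 + \left(3 + 18\right) = -4 + 21 = 17$)
$J{\left(W \right)} = 400$ ($J{\left(W \right)} = \left(3 + 17\right)^{2} = 20^{2} = 400$)
$J{\left(6 \right)} \left(d{\left(-7,0 \right)} + 34\right) = 400 \left(14 + 34\right) = 400 \cdot 48 = 19200$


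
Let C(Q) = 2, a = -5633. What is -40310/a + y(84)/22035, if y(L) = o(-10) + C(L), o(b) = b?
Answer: 888185786/124123155 ≈ 7.1557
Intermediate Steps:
y(L) = -8 (y(L) = -10 + 2 = -8)
-40310/a + y(84)/22035 = -40310/(-5633) - 8/22035 = -40310*(-1/5633) - 8*1/22035 = 40310/5633 - 8/22035 = 888185786/124123155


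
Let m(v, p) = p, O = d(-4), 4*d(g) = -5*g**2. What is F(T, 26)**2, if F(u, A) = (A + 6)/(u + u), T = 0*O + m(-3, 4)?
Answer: 16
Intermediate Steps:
d(g) = -5*g**2/4 (d(g) = (-5*g**2)/4 = -5*g**2/4)
O = -20 (O = -5/4*(-4)**2 = -5/4*16 = -20)
T = 4 (T = 0*(-20) + 4 = 0 + 4 = 4)
F(u, A) = (6 + A)/(2*u) (F(u, A) = (6 + A)/((2*u)) = (6 + A)*(1/(2*u)) = (6 + A)/(2*u))
F(T, 26)**2 = ((1/2)*(6 + 26)/4)**2 = ((1/2)*(1/4)*32)**2 = 4**2 = 16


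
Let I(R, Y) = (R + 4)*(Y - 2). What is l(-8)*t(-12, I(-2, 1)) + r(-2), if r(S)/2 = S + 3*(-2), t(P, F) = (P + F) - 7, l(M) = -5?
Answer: 89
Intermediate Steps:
I(R, Y) = (-2 + Y)*(4 + R) (I(R, Y) = (4 + R)*(-2 + Y) = (-2 + Y)*(4 + R))
t(P, F) = -7 + F + P (t(P, F) = (F + P) - 7 = -7 + F + P)
r(S) = -12 + 2*S (r(S) = 2*(S + 3*(-2)) = 2*(S - 6) = 2*(-6 + S) = -12 + 2*S)
l(-8)*t(-12, I(-2, 1)) + r(-2) = -5*(-7 + (-8 - 2*(-2) + 4*1 - 2*1) - 12) + (-12 + 2*(-2)) = -5*(-7 + (-8 + 4 + 4 - 2) - 12) + (-12 - 4) = -5*(-7 - 2 - 12) - 16 = -5*(-21) - 16 = 105 - 16 = 89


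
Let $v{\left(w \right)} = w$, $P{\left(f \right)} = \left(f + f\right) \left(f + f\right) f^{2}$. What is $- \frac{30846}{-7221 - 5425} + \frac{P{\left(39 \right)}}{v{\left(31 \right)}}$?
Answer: $\frac{58512027885}{196013} \approx 2.9851 \cdot 10^{5}$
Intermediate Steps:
$P{\left(f \right)} = 4 f^{4}$ ($P{\left(f \right)} = 2 f 2 f f^{2} = 4 f^{2} f^{2} = 4 f^{4}$)
$- \frac{30846}{-7221 - 5425} + \frac{P{\left(39 \right)}}{v{\left(31 \right)}} = - \frac{30846}{-7221 - 5425} + \frac{4 \cdot 39^{4}}{31} = - \frac{30846}{-12646} + 4 \cdot 2313441 \cdot \frac{1}{31} = \left(-30846\right) \left(- \frac{1}{12646}\right) + 9253764 \cdot \frac{1}{31} = \frac{15423}{6323} + \frac{9253764}{31} = \frac{58512027885}{196013}$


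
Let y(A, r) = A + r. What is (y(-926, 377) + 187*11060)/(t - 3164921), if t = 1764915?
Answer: -55883/37838 ≈ -1.4769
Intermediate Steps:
(y(-926, 377) + 187*11060)/(t - 3164921) = ((-926 + 377) + 187*11060)/(1764915 - 3164921) = (-549 + 2068220)/(-1400006) = 2067671*(-1/1400006) = -55883/37838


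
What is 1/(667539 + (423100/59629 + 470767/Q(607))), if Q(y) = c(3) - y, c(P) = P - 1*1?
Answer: 3279595/2186728894892 ≈ 1.4998e-6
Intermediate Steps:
c(P) = -1 + P (c(P) = P - 1 = -1 + P)
Q(y) = 2 - y (Q(y) = (-1 + 3) - y = 2 - y)
1/(667539 + (423100/59629 + 470767/Q(607))) = 1/(667539 + (423100/59629 + 470767/(2 - 1*607))) = 1/(667539 + (423100*(1/59629) + 470767/(2 - 607))) = 1/(667539 + (423100/59629 + 470767/(-605))) = 1/(667539 + (423100/59629 + 470767*(-1/605))) = 1/(667539 + (423100/59629 - 42797/55)) = 1/(667539 - 2528671813/3279595) = 1/(2186728894892/3279595) = 3279595/2186728894892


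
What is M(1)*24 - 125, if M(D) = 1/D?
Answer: -101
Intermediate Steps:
M(1)*24 - 125 = 24/1 - 125 = 1*24 - 125 = 24 - 125 = -101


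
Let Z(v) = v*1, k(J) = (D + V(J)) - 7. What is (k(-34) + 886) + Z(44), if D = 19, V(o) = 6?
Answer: 948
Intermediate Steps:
k(J) = 18 (k(J) = (19 + 6) - 7 = 25 - 7 = 18)
Z(v) = v
(k(-34) + 886) + Z(44) = (18 + 886) + 44 = 904 + 44 = 948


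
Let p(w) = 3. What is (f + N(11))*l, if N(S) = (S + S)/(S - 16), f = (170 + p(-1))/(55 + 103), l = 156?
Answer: -203658/395 ≈ -515.59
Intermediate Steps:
f = 173/158 (f = (170 + 3)/(55 + 103) = 173/158 ≈ 1.0949)
N(S) = 2*S/(-16 + S) (N(S) = (2*S)/(-16 + S) = 2*S/(-16 + S))
(f + N(11))*l = (173/158 + 2*11/(-16 + 11))*156 = (173/158 + 2*11/(-5))*156 = (173/158 + 2*11*(-1/5))*156 = (173/158 - 22/5)*156 = -2611/790*156 = -203658/395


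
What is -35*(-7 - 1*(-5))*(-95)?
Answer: -6650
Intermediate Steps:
-35*(-7 - 1*(-5))*(-95) = -35*(-7 + 5)*(-95) = -35*(-2)*(-95) = 70*(-95) = -6650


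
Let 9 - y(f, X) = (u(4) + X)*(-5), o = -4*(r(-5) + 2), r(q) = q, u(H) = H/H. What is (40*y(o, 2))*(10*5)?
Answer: 48000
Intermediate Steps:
u(H) = 1
o = 12 (o = -4*(-5 + 2) = -4*(-3) = 12)
y(f, X) = 14 + 5*X (y(f, X) = 9 - (1 + X)*(-5) = 9 - (-5 - 5*X) = 9 + (5 + 5*X) = 14 + 5*X)
(40*y(o, 2))*(10*5) = (40*(14 + 5*2))*(10*5) = (40*(14 + 10))*50 = (40*24)*50 = 960*50 = 48000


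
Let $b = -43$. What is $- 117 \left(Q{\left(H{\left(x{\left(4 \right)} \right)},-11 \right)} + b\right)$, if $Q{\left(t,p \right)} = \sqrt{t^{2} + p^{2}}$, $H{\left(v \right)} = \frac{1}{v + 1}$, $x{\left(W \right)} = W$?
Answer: $5031 - \frac{117 \sqrt{3026}}{5} \approx 3743.8$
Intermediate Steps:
$H{\left(v \right)} = \frac{1}{1 + v}$
$Q{\left(t,p \right)} = \sqrt{p^{2} + t^{2}}$
$- 117 \left(Q{\left(H{\left(x{\left(4 \right)} \right)},-11 \right)} + b\right) = - 117 \left(\sqrt{\left(-11\right)^{2} + \left(\frac{1}{1 + 4}\right)^{2}} - 43\right) = - 117 \left(\sqrt{121 + \left(\frac{1}{5}\right)^{2}} - 43\right) = - 117 \left(\sqrt{121 + \frac{1}{25}} - 43\right) = - 117 \left(\sqrt{\frac{3026}{25}} - 43\right) = - 117 \left(\frac{\sqrt{3026}}{5} - 43\right) = - 117 \left(-43 + \frac{\sqrt{3026}}{5}\right) = 5031 - \frac{117 \sqrt{3026}}{5}$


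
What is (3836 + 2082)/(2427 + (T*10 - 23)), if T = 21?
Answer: 2959/1307 ≈ 2.2640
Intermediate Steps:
(3836 + 2082)/(2427 + (T*10 - 23)) = (3836 + 2082)/(2427 + (21*10 - 23)) = 5918/(2427 + (210 - 23)) = 5918/(2427 + 187) = 5918/2614 = 5918*(1/2614) = 2959/1307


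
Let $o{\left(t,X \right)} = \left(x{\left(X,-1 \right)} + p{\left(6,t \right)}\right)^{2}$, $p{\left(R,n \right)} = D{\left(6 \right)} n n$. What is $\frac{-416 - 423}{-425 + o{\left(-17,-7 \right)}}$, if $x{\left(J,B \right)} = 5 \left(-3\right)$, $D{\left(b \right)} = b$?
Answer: $- \frac{839}{2954536} \approx -0.00028397$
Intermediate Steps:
$p{\left(R,n \right)} = 6 n^{2}$ ($p{\left(R,n \right)} = 6 n n = 6 n^{2}$)
$x{\left(J,B \right)} = -15$
$o{\left(t,X \right)} = \left(-15 + 6 t^{2}\right)^{2}$
$\frac{-416 - 423}{-425 + o{\left(-17,-7 \right)}} = \frac{-416 - 423}{-425 + 9 \left(-5 + 2 \left(-17\right)^{2}\right)^{2}} = - \frac{839}{-425 + 9 \left(-5 + 2 \cdot 289\right)^{2}} = - \frac{839}{-425 + 9 \left(-5 + 578\right)^{2}} = - \frac{839}{-425 + 9 \cdot 573^{2}} = - \frac{839}{-425 + 9 \cdot 328329} = - \frac{839}{-425 + 2954961} = - \frac{839}{2954536}$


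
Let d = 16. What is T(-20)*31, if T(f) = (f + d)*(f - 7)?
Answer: 3348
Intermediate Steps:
T(f) = (-7 + f)*(16 + f) (T(f) = (f + 16)*(f - 7) = (16 + f)*(-7 + f) = (-7 + f)*(16 + f))
T(-20)*31 = (-112 + (-20)² + 9*(-20))*31 = (-112 + 400 - 180)*31 = 108*31 = 3348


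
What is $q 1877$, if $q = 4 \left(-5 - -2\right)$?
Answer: $-22524$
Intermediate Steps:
$q = -12$ ($q = 4 \left(-5 + 2\right) = 4 \left(-3\right) = -12$)
$q 1877 = \left(-12\right) 1877 = -22524$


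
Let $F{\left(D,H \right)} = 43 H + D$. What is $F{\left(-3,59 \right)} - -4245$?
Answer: $6779$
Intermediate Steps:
$F{\left(D,H \right)} = D + 43 H$
$F{\left(-3,59 \right)} - -4245 = \left(-3 + 43 \cdot 59\right) - -4245 = \left(-3 + 2537\right) + 4245 = 2534 + 4245 = 6779$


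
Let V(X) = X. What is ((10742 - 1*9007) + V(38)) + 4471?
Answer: 6244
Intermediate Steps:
((10742 - 1*9007) + V(38)) + 4471 = ((10742 - 1*9007) + 38) + 4471 = ((10742 - 9007) + 38) + 4471 = (1735 + 38) + 4471 = 1773 + 4471 = 6244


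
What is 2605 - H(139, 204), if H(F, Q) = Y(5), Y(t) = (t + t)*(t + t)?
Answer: 2505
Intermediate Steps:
Y(t) = 4*t² (Y(t) = (2*t)*(2*t) = 4*t²)
H(F, Q) = 100 (H(F, Q) = 4*5² = 4*25 = 100)
2605 - H(139, 204) = 2605 - 1*100 = 2605 - 100 = 2505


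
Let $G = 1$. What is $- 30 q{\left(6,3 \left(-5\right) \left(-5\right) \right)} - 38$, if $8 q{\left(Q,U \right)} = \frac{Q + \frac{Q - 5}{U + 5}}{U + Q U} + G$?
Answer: $- \frac{468081}{11200} \approx -41.793$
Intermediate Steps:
$q{\left(Q,U \right)} = \frac{1}{8} + \frac{Q + \frac{-5 + Q}{5 + U}}{8 \left(U + Q U\right)}$ ($q{\left(Q,U \right)} = \frac{\frac{Q + \frac{Q - 5}{U + 5}}{U + Q U} + 1}{8} = \frac{\frac{Q + \frac{-5 + Q}{5 + U}}{U + Q U} + 1}{8} = \frac{1 + \frac{Q + \frac{-5 + Q}{5 + U}}{U + Q U}}{8} = \frac{1}{8} + \frac{Q + \frac{-5 + Q}{5 + U}}{8 \left(U + Q U\right)}$)
$- 30 q{\left(6,3 \left(-5\right) \left(-5\right) \right)} - 38 = - 30 \frac{-5 + \left(3 \left(-5\right) \left(-5\right)\right)^{2} + 5 \cdot 3 \left(-5\right) \left(-5\right) + 6 \cdot 6 + 6 \left(3 \left(-5\right) \left(-5\right)\right)^{2} + 6 \cdot 6 \cdot 3 \left(-5\right) \left(-5\right)}{8 \cdot 3 \left(-5\right) \left(-5\right) \left(5 + 3 \left(-5\right) \left(-5\right) + 5 \cdot 6 + 6 \cdot 3 \left(-5\right) \left(-5\right)\right)} - 38 = - 30 \frac{-5 + \left(\left(-15\right) \left(-5\right)\right)^{2} + 5 \left(\left(-15\right) \left(-5\right)\right) + 36 + 6 \left(\left(-15\right) \left(-5\right)\right)^{2} + 6 \cdot 6 \left(\left(-15\right) \left(-5\right)\right)}{8 \left(\left(-15\right) \left(-5\right)\right) \left(5 - -75 + 30 + 6 \left(\left(-15\right) \left(-5\right)\right)\right)} - 38 = - 30 \frac{-5 + 75^{2} + 5 \cdot 75 + 36 + 6 \cdot 75^{2} + 6 \cdot 6 \cdot 75}{8 \cdot 75 \left(5 + 75 + 30 + 6 \cdot 75\right)} - 38 = - 30 \cdot \frac{1}{8} \cdot \frac{1}{75} \frac{1}{5 + 75 + 30 + 450} \left(-5 + 5625 + 375 + 36 + 6 \cdot 5625 + 2700\right) - 38 = - 30 \cdot \frac{1}{8} \cdot \frac{1}{75} \cdot \frac{1}{560} \left(-5 + 5625 + 375 + 36 + 33750 + 2700\right) - 38 = - 30 \cdot \frac{1}{8} \cdot \frac{1}{75} \cdot \frac{1}{560} \cdot 42481 - 38 = \left(-30\right) \frac{42481}{336000} - 38 = - \frac{42481}{11200} - 38 = - \frac{468081}{11200}$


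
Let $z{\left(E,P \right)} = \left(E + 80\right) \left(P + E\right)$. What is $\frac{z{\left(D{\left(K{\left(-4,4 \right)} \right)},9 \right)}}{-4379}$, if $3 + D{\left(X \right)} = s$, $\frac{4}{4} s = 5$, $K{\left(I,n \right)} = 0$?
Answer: $- \frac{902}{4379} \approx -0.20598$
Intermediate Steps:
$s = 5$
$D{\left(X \right)} = 2$ ($D{\left(X \right)} = -3 + 5 = 2$)
$z{\left(E,P \right)} = \left(80 + E\right) \left(E + P\right)$
$\frac{z{\left(D{\left(K{\left(-4,4 \right)} \right)},9 \right)}}{-4379} = \frac{2^{2} + 80 \cdot 2 + 80 \cdot 9 + 2 \cdot 9}{-4379} = \left(4 + 160 + 720 + 18\right) \left(- \frac{1}{4379}\right) = 902 \left(- \frac{1}{4379}\right) = - \frac{902}{4379}$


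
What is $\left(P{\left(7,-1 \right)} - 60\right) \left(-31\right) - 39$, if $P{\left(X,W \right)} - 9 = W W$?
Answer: $1511$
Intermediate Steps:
$P{\left(X,W \right)} = 9 + W^{2}$ ($P{\left(X,W \right)} = 9 + W W = 9 + W^{2}$)
$\left(P{\left(7,-1 \right)} - 60\right) \left(-31\right) - 39 = \left(\left(9 + \left(-1\right)^{2}\right) - 60\right) \left(-31\right) - 39 = \left(\left(9 + 1\right) - 60\right) \left(-31\right) - 39 = \left(10 - 60\right) \left(-31\right) - 39 = \left(-50\right) \left(-31\right) - 39 = 1550 - 39 = 1511$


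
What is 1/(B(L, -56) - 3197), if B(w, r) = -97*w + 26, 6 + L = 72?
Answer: -1/9573 ≈ -0.00010446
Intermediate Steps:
L = 66 (L = -6 + 72 = 66)
B(w, r) = 26 - 97*w
1/(B(L, -56) - 3197) = 1/((26 - 97*66) - 3197) = 1/((26 - 6402) - 3197) = 1/(-6376 - 3197) = 1/(-9573) = -1/9573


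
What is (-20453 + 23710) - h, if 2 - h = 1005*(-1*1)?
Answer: 2250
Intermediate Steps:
h = 1007 (h = 2 - 1005*(-1*1) = 2 - 1005*(-1) = 2 - 1*(-1005) = 2 + 1005 = 1007)
(-20453 + 23710) - h = (-20453 + 23710) - 1*1007 = 3257 - 1007 = 2250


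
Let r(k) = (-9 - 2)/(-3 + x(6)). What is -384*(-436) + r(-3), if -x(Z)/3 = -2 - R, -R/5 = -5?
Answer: 13059061/78 ≈ 1.6742e+5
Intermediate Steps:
R = 25 (R = -5*(-5) = 25)
x(Z) = 81 (x(Z) = -3*(-2 - 1*25) = -3*(-2 - 25) = -3*(-27) = 81)
r(k) = -11/78 (r(k) = (-9 - 2)/(-3 + 81) = -11/78)
-384*(-436) + r(-3) = -384*(-436) - 11/78 = 167424 - 11/78 = 13059061/78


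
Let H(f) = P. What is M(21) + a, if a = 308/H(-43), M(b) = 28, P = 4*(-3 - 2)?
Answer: 63/5 ≈ 12.600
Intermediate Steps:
P = -20 (P = 4*(-5) = -20)
H(f) = -20
a = -77/5 (a = 308/(-20) = 308*(-1/20) = -77/5 ≈ -15.400)
M(21) + a = 28 - 77/5 = 63/5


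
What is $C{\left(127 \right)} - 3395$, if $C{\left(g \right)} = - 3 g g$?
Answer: $-51782$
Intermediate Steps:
$C{\left(g \right)} = - 3 g^{2}$
$C{\left(127 \right)} - 3395 = - 3 \cdot 127^{2} - 3395 = \left(-3\right) 16129 - 3395 = -48387 - 3395 = -51782$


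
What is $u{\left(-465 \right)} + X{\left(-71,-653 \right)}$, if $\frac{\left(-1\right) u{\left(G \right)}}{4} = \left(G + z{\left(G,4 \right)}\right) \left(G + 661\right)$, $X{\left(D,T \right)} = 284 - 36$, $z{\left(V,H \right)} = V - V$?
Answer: $364808$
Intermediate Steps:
$z{\left(V,H \right)} = 0$
$X{\left(D,T \right)} = 248$ ($X{\left(D,T \right)} = 284 - 36 = 248$)
$u{\left(G \right)} = - 4 G \left(661 + G\right)$ ($u{\left(G \right)} = - 4 \left(G + 0\right) \left(G + 661\right) = - 4 G \left(661 + G\right)$)
$u{\left(-465 \right)} + X{\left(-71,-653 \right)} = 4 \left(-465\right) \left(-661 - -465\right) + 248 = 4 \left(-465\right) \left(-661 + 465\right) + 248 = 4 \left(-465\right) \left(-196\right) + 248 = 364560 + 248 = 364808$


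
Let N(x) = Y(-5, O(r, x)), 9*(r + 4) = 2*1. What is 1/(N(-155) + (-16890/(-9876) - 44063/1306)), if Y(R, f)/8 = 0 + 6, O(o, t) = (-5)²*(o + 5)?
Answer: 537419/8583285 ≈ 0.062612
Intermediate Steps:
r = -34/9 (r = -4 + (2*1)/9 = -4 + (⅑)*2 = -4 + 2/9 = -34/9 ≈ -3.7778)
O(o, t) = 125 + 25*o (O(o, t) = 25*(5 + o) = 125 + 25*o)
Y(R, f) = 48 (Y(R, f) = 8*(0 + 6) = 8*6 = 48)
N(x) = 48
1/(N(-155) + (-16890/(-9876) - 44063/1306)) = 1/(48 + (-16890/(-9876) - 44063/1306)) = 1/(48 + (-16890*(-1/9876) - 44063*1/1306)) = 1/(48 + (2815/1646 - 44063/1306)) = 1/(48 - 17212827/537419) = 1/(8583285/537419) = 537419/8583285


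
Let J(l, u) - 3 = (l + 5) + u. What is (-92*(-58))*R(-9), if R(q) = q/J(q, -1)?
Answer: 24012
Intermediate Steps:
J(l, u) = 8 + l + u (J(l, u) = 3 + ((l + 5) + u) = 3 + ((5 + l) + u) = 3 + (5 + l + u) = 8 + l + u)
R(q) = q/(7 + q) (R(q) = q/(8 + q - 1) = q/(7 + q))
(-92*(-58))*R(-9) = (-92*(-58))*(-9/(7 - 9)) = 5336*(-9/(-2)) = 5336*(-9*(-½)) = 5336*(9/2) = 24012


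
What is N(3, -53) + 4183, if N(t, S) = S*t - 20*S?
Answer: 5084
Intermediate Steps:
N(t, S) = -20*S + S*t
N(3, -53) + 4183 = -53*(-20 + 3) + 4183 = -53*(-17) + 4183 = 901 + 4183 = 5084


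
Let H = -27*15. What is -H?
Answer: 405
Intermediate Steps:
H = -405
-H = -1*(-405) = 405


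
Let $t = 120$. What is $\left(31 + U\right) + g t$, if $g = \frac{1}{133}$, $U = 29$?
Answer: $\frac{8100}{133} \approx 60.902$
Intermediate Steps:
$g = \frac{1}{133} \approx 0.0075188$
$\left(31 + U\right) + g t = \left(31 + 29\right) + \frac{1}{133} \cdot 120 = 60 + \frac{120}{133} = \frac{8100}{133}$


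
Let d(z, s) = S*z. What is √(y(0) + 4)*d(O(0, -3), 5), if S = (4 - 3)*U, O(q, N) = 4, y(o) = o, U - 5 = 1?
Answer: 48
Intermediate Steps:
U = 6 (U = 5 + 1 = 6)
S = 6 (S = (4 - 3)*6 = 1*6 = 6)
d(z, s) = 6*z
√(y(0) + 4)*d(O(0, -3), 5) = √(0 + 4)*(6*4) = √4*24 = 2*24 = 48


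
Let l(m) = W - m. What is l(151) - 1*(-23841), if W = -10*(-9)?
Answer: 23780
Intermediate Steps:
W = 90
l(m) = 90 - m
l(151) - 1*(-23841) = (90 - 1*151) - 1*(-23841) = (90 - 151) + 23841 = -61 + 23841 = 23780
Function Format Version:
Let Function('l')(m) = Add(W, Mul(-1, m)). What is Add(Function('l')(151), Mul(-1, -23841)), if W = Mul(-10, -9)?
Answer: 23780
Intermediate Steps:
W = 90
Function('l')(m) = Add(90, Mul(-1, m))
Add(Function('l')(151), Mul(-1, -23841)) = Add(Add(90, Mul(-1, 151)), Mul(-1, -23841)) = Add(Add(90, -151), 23841) = Add(-61, 23841) = 23780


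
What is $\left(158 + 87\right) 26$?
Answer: $6370$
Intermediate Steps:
$\left(158 + 87\right) 26 = 245 \cdot 26 = 6370$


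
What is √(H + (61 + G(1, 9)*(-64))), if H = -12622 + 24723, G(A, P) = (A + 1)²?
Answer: √11906 ≈ 109.11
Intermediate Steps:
G(A, P) = (1 + A)²
H = 12101
√(H + (61 + G(1, 9)*(-64))) = √(12101 + (61 + (1 + 1)²*(-64))) = √(12101 + (61 + 2²*(-64))) = √(12101 + (61 + 4*(-64))) = √(12101 + (61 - 256)) = √(12101 - 195) = √11906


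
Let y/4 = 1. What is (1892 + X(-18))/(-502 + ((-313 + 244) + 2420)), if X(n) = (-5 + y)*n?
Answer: 1910/1849 ≈ 1.0330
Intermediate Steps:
y = 4 (y = 4*1 = 4)
X(n) = -n (X(n) = (-5 + 4)*n = -n)
(1892 + X(-18))/(-502 + ((-313 + 244) + 2420)) = (1892 - 1*(-18))/(-502 + ((-313 + 244) + 2420)) = (1892 + 18)/(-502 + (-69 + 2420)) = 1910/(-502 + 2351) = 1910/1849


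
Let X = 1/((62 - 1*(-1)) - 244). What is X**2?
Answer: 1/32761 ≈ 3.0524e-5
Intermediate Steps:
X = -1/181 (X = 1/((62 + 1) - 244) = 1/(63 - 244) = 1/(-181) = -1/181 ≈ -0.0055249)
X**2 = (-1/181)**2 = 1/32761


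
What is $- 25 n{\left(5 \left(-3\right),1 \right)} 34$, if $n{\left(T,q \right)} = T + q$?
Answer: $11900$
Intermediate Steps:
$- 25 n{\left(5 \left(-3\right),1 \right)} 34 = - 25 \left(5 \left(-3\right) + 1\right) 34 = - 25 \left(-15 + 1\right) 34 = \left(-25\right) \left(-14\right) 34 = 350 \cdot 34 = 11900$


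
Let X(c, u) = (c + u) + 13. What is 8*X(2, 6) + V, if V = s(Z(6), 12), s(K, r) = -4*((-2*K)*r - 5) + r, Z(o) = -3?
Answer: -88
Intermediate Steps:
X(c, u) = 13 + c + u
s(K, r) = 20 + r + 8*K*r (s(K, r) = -4*(-2*K*r - 5) + r = -4*(-5 - 2*K*r) + r = (20 + 8*K*r) + r = 20 + r + 8*K*r)
V = -256 (V = 20 + 12 + 8*(-3)*12 = 20 + 12 - 288 = -256)
8*X(2, 6) + V = 8*(13 + 2 + 6) - 256 = 8*21 - 256 = 168 - 256 = -88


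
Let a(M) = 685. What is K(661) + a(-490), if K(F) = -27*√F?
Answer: 685 - 27*√661 ≈ -9.1678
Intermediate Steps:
K(661) + a(-490) = -27*√661 + 685 = 685 - 27*√661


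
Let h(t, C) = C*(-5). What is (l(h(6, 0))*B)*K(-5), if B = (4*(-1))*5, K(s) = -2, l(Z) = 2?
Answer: 80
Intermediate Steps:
h(t, C) = -5*C
B = -20 (B = -4*5 = -20)
(l(h(6, 0))*B)*K(-5) = (2*(-20))*(-2) = -40*(-2) = 80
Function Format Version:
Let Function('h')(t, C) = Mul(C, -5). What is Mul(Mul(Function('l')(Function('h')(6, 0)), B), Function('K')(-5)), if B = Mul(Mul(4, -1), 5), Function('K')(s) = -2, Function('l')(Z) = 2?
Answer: 80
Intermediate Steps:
Function('h')(t, C) = Mul(-5, C)
B = -20 (B = Mul(-4, 5) = -20)
Mul(Mul(Function('l')(Function('h')(6, 0)), B), Function('K')(-5)) = Mul(Mul(2, -20), -2) = Mul(-40, -2) = 80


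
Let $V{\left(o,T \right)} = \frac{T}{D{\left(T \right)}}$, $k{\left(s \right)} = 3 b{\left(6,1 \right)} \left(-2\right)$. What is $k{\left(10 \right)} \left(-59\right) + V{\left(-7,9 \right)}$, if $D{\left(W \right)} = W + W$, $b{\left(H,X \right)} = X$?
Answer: $\frac{709}{2} \approx 354.5$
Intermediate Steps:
$k{\left(s \right)} = -6$ ($k{\left(s \right)} = 3 \cdot 1 \left(-2\right) = 3 \left(-2\right) = -6$)
$D{\left(W \right)} = 2 W$
$V{\left(o,T \right)} = \frac{1}{2}$ ($V{\left(o,T \right)} = \frac{T}{2 T} = T \frac{1}{2 T} = \frac{1}{2}$)
$k{\left(10 \right)} \left(-59\right) + V{\left(-7,9 \right)} = \left(-6\right) \left(-59\right) + \frac{1}{2} = 354 + \frac{1}{2} = \frac{709}{2}$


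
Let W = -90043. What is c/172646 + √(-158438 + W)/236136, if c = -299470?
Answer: -149735/86323 + I*√27609/78712 ≈ -1.7346 + 0.002111*I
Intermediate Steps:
c/172646 + √(-158438 + W)/236136 = -299470/172646 + √(-158438 - 90043)/236136 = -299470*1/172646 + √(-248481)*(1/236136) = -149735/86323 + (3*I*√27609)*(1/236136) = -149735/86323 + I*√27609/78712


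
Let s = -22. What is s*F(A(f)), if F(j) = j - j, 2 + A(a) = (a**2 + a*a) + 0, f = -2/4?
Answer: 0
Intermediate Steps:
f = -1/2 (f = -2*1/4 = -1/2 ≈ -0.50000)
A(a) = -2 + 2*a**2 (A(a) = -2 + ((a**2 + a*a) + 0) = -2 + ((a**2 + a**2) + 0) = -2 + (2*a**2 + 0) = -2 + 2*a**2)
F(j) = 0
s*F(A(f)) = -22*0 = 0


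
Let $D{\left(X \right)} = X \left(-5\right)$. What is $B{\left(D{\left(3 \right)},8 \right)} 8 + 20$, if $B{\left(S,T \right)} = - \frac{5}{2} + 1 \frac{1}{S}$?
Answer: $- \frac{8}{15} \approx -0.53333$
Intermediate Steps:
$D{\left(X \right)} = - 5 X$
$B{\left(S,T \right)} = - \frac{5}{2} + \frac{1}{S}$ ($B{\left(S,T \right)} = \left(-5\right) \frac{1}{2} + \frac{1}{S} = - \frac{5}{2} + \frac{1}{S}$)
$B{\left(D{\left(3 \right)},8 \right)} 8 + 20 = \left(- \frac{5}{2} + \frac{1}{\left(-5\right) 3}\right) 8 + 20 = \left(- \frac{5}{2} + \frac{1}{-15}\right) 8 + 20 = \left(- \frac{5}{2} - \frac{1}{15}\right) 8 + 20 = \left(- \frac{77}{30}\right) 8 + 20 = - \frac{308}{15} + 20 = - \frac{8}{15}$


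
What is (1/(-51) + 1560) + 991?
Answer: 130100/51 ≈ 2551.0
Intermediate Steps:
(1/(-51) + 1560) + 991 = (-1/51 + 1560) + 991 = 79559/51 + 991 = 130100/51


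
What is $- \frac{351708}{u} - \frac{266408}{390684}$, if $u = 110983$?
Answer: $- \frac{41743361834}{10839820593} \approx -3.8509$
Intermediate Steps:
$- \frac{351708}{u} - \frac{266408}{390684} = - \frac{351708}{110983} - \frac{266408}{390684} = \left(-351708\right) \frac{1}{110983} - \frac{66602}{97671} = - \frac{351708}{110983} - \frac{66602}{97671} = - \frac{41743361834}{10839820593}$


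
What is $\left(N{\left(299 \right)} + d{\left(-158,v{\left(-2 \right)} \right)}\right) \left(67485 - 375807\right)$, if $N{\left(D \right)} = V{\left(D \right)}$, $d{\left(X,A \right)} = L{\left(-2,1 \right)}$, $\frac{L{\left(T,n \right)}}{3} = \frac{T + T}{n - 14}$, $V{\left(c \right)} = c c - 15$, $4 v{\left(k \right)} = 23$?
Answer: $- \frac{358279413660}{13} \approx -2.756 \cdot 10^{10}$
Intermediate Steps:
$v{\left(k \right)} = \frac{23}{4}$ ($v{\left(k \right)} = \frac{1}{4} \cdot 23 = \frac{23}{4}$)
$V{\left(c \right)} = -15 + c^{2}$ ($V{\left(c \right)} = c^{2} - 15 = -15 + c^{2}$)
$L{\left(T,n \right)} = \frac{6 T}{-14 + n}$ ($L{\left(T,n \right)} = 3 \frac{T + T}{n - 14} = 3 \frac{2 T}{-14 + n} = \frac{6 T}{-14 + n}$)
$d{\left(X,A \right)} = \frac{12}{13}$ ($d{\left(X,A \right)} = 6 \left(-2\right) \frac{1}{-14 + 1} = 6 \left(-2\right) \frac{1}{-13} = 6 \left(-2\right) \left(- \frac{1}{13}\right) = \frac{12}{13}$)
$N{\left(D \right)} = -15 + D^{2}$
$\left(N{\left(299 \right)} + d{\left(-158,v{\left(-2 \right)} \right)}\right) \left(67485 - 375807\right) = \left(\left(-15 + 299^{2}\right) + \frac{12}{13}\right) \left(67485 - 375807\right) = \left(\left(-15 + 89401\right) + \frac{12}{13}\right) \left(-308322\right) = \left(89386 + \frac{12}{13}\right) \left(-308322\right) = \frac{1162030}{13} \left(-308322\right) = - \frac{358279413660}{13}$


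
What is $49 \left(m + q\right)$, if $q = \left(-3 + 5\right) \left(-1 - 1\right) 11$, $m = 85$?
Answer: $2009$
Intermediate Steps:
$q = -44$ ($q = 2 \left(-2\right) 11 = \left(-4\right) 11 = -44$)
$49 \left(m + q\right) = 49 \left(85 - 44\right) = 49 \cdot 41 = 2009$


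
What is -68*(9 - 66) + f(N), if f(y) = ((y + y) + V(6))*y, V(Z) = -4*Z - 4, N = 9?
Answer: 3786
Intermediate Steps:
V(Z) = -4 - 4*Z
f(y) = y*(-28 + 2*y) (f(y) = ((y + y) + (-4 - 4*6))*y = (2*y + (-4 - 24))*y = (2*y - 28)*y = (-28 + 2*y)*y = y*(-28 + 2*y))
-68*(9 - 66) + f(N) = -68*(9 - 66) + 2*9*(-14 + 9) = -68*(-57) + 2*9*(-5) = 3876 - 90 = 3786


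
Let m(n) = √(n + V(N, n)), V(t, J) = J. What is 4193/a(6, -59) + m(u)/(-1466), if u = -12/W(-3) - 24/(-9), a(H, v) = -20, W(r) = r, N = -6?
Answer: -4193/20 - √30/2199 ≈ -209.65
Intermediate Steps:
u = 20/3 (u = -12/(-3) - 24/(-9) = -12*(-⅓) - 24*(-⅑) = 4 + 8/3 = 20/3 ≈ 6.6667)
m(n) = √2*√n (m(n) = √(n + n) = √(2*n) = √2*√n)
4193/a(6, -59) + m(u)/(-1466) = 4193/(-20) + (√2*√(20/3))/(-1466) = 4193*(-1/20) + (√2*(2*√15/3))*(-1/1466) = -4193/20 + (2*√30/3)*(-1/1466) = -4193/20 - √30/2199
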